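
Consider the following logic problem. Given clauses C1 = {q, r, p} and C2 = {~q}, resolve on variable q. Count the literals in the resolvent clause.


Remove q from C1 and ~q from C2.
C1 remainder: {r, p}
C2 remainder: {}
Union (resolvent): {p, r}
Resolvent has 2 literal(s).

2


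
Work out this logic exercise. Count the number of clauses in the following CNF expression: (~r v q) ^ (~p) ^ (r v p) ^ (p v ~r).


A CNF formula is a conjunction of clauses.
Clauses are separated by ^.
Counting the conjuncts: 4 clauses.

4


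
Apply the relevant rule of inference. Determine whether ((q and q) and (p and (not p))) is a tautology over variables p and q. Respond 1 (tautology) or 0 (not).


Check all 4 assignments:
p=0, q=0: 0
p=0, q=1: 0
p=1, q=0: 0
p=1, q=1: 0
Satisfying count = 0/4.
Tautology iff count = 4: no.

0


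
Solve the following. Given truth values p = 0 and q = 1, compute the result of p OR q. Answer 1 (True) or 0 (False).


p = 0, q = 1
Operation: p OR q
Evaluate: 0 OR 1 = 1

1


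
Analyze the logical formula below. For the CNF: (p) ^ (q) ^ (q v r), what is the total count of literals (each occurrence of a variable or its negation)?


Counting literals in each clause:
Clause 1: 1 literal(s)
Clause 2: 1 literal(s)
Clause 3: 2 literal(s)
Total = 4

4


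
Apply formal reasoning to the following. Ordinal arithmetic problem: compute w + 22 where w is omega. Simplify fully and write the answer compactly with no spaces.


Compute w + 22.
Ordinal + is associative but NOT commutative; for finite n>0, n + w = w but w + n stays w+n.
w + 22 is already in normal form (a successor ordinal beyond w).
Result = w+22

w+22


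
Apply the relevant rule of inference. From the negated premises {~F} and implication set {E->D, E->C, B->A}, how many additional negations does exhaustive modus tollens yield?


Initial negated facts: {~F}
Apply modus tollens to closure:
  (no implication fires)
Final negated: {~F}
New negations: {(none)}
Count = 0

0


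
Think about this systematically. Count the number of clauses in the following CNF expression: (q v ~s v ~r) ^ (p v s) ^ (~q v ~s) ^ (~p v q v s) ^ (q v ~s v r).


A CNF formula is a conjunction of clauses.
Clauses are separated by ^.
Counting the conjuncts: 5 clauses.

5


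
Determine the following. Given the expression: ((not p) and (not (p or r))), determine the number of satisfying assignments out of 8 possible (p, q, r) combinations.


Check all 8 assignments:
p=0, q=0, r=0: 1
p=0, q=0, r=1: 0
p=0, q=1, r=0: 1
p=0, q=1, r=1: 0
p=1, q=0, r=0: 0
p=1, q=0, r=1: 0
p=1, q=1, r=0: 0
p=1, q=1, r=1: 0
Count of True = 2

2


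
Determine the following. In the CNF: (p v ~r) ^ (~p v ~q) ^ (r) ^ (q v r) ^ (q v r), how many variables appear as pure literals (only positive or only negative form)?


Check each variable for pure literal status:
p: mixed (not pure)
q: mixed (not pure)
r: mixed (not pure)
Pure literal count = 0

0


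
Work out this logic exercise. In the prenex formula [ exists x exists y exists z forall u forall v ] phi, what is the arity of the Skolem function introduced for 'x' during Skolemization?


Quantifier prefix: exists x exists y exists z forall u forall v
'x' is existentially quantified at position 1.
No universal quantifiers precede it.
Skolem function arity = 0 (a Skolem constant)

0


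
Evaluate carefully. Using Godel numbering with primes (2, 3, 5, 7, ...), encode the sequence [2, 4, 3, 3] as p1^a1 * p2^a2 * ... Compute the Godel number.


Encode each element as an exponent of the corresponding prime:
  2^2 = 4
  3^4 = 81
  5^3 = 125
  7^3 = 343
Product = 4 * 81 * 125 * 343 = 13891500

13891500


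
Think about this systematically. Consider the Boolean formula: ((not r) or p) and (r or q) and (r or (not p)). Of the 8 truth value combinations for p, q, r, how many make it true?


Evaluate all 8 assignments for p, q, r:
p=0, q=0, r=0: 0
p=0, q=0, r=1: 0
p=0, q=1, r=0: 1
p=0, q=1, r=1: 0
p=1, q=0, r=0: 0
p=1, q=0, r=1: 1
p=1, q=1, r=0: 0
p=1, q=1, r=1: 1
Satisfying count = 3

3


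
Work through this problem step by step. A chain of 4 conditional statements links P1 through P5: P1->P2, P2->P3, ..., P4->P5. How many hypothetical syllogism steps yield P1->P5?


With 4 implications in a chain connecting 5 propositions:
P1->P2, P2->P3, ..., P4->P5
Steps needed = (number of implications) - 1 = 4 - 1 = 3

3


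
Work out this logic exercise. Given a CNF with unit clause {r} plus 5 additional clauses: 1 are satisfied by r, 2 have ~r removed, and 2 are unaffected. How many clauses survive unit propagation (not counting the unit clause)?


Satisfied (removed): 1
Shortened (remain): 2
Unchanged (remain): 2
Remaining = 2 + 2 = 4

4


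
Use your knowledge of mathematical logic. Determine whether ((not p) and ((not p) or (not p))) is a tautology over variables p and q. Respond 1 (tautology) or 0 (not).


Check all 4 assignments:
p=0, q=0: 1
p=0, q=1: 1
p=1, q=0: 0
p=1, q=1: 0
Satisfying count = 2/4.
Tautology iff count = 4: no.

0


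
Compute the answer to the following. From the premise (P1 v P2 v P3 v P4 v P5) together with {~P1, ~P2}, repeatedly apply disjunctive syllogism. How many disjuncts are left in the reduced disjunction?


Original disjuncts (5): P1, P2, P3, P4, P5
Negated (eliminate): ~P1, ~P2
Remaining disjuncts: P3, P4, P5
Count = 5 - 2 = 3

3


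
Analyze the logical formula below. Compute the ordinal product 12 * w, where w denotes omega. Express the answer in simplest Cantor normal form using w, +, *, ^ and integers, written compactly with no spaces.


Compute 12 * w.
Ordinal * is associative and left-distributive over +, but NOT commutative; for finite n>1, n*w = w but w*n stays w*n.
For finite n>0, n * w = sup{n*k : k<w} = w. So 12 * w = w.
Result = w

w


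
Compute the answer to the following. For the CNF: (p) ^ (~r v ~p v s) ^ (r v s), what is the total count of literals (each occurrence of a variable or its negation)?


Counting literals in each clause:
Clause 1: 1 literal(s)
Clause 2: 3 literal(s)
Clause 3: 2 literal(s)
Total = 6

6


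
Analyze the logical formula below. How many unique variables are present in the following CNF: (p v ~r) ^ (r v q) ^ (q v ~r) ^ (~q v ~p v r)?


Identify each variable that appears in the formula.
Variables found: p, q, r
Count = 3

3


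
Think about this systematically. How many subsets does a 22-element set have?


The power set of a set with n elements has 2^n elements.
|P(S)| = 2^22 = 4194304

4194304


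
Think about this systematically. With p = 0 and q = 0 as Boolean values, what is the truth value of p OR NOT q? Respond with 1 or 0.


p = 0, q = 0
Operation: p OR NOT q
Evaluate: 0 OR NOT 0 = 1

1


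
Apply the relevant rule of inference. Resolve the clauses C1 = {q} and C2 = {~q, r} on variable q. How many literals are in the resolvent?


Remove q from C1 and ~q from C2.
C1 remainder: {}
C2 remainder: {r}
Union (resolvent): {r}
Resolvent has 1 literal(s).

1


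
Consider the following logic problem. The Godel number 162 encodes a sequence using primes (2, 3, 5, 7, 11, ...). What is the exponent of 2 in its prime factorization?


Factorize 162 by dividing by 2 repeatedly.
Division steps: 2 divides 162 exactly 1 time(s).
Exponent of 2 = 1

1


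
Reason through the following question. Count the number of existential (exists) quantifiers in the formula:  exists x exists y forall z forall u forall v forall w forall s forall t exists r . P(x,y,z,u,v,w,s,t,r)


Quantifier prefix: exists x exists y forall z forall u forall v forall w forall s forall t exists r
Mark each quantifier type:
  E E U U U U U U E
Universal count = 6, Existential count = 3
Asked for existential (exists) quantifiers: 3

3


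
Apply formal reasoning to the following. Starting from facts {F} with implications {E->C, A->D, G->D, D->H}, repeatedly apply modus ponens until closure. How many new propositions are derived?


Initial facts: {F}
Apply modus ponens to closure:
  (no implication fires)
Final known: {F}
New propositions: {(none)}
Count = 0

0


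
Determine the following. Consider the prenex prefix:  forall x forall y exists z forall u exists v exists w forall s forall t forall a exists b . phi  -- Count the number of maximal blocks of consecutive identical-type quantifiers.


Quantifier-type sequence: A A E A E E A A A E  (A=forall, E=exists)
Group into maximal same-type runs:
  Ax2 | Ex1 | Ax1 | Ex2 | Ax3 | Ex1
Number of blocks = 6

6


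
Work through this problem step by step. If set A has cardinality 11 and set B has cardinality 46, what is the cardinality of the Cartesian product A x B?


The Cartesian product A x B contains all ordered pairs (a, b).
|A x B| = |A| * |B| = 11 * 46 = 506

506


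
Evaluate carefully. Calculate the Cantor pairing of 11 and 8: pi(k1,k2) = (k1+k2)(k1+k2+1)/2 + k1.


k1 + k2 = 19
(k1+k2)(k1+k2+1)/2 = 19 * 20 / 2 = 190
pi = 190 + 11 = 201

201


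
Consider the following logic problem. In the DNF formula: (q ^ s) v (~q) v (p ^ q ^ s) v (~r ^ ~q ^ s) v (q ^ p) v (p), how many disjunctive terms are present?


A DNF formula is a disjunction of terms (conjunctions).
Terms are separated by v.
Counting the disjuncts: 6 terms.

6


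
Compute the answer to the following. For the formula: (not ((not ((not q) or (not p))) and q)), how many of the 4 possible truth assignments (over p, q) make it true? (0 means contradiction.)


Check all 4 assignments:
p=0, q=0: 1
p=0, q=1: 1
p=1, q=0: 1
p=1, q=1: 0
Count of True = 3

3


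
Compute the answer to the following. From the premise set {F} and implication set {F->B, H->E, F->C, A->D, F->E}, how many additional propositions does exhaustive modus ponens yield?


Initial facts: {F}
Apply modus ponens to closure:
  F and F->B  =>  B
  F and F->C  =>  C
  F and F->E  =>  E
Final known: {B, C, E, F}
New propositions: {B, C, E}
Count = 3

3


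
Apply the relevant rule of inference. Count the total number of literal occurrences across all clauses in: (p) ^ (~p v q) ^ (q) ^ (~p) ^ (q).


Counting literals in each clause:
Clause 1: 1 literal(s)
Clause 2: 2 literal(s)
Clause 3: 1 literal(s)
Clause 4: 1 literal(s)
Clause 5: 1 literal(s)
Total = 6

6


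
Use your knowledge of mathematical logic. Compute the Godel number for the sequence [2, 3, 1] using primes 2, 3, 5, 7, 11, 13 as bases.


Encode each element as an exponent of the corresponding prime:
  2^2 = 4
  3^3 = 27
  5^1 = 5
Product = 4 * 27 * 5 = 540

540


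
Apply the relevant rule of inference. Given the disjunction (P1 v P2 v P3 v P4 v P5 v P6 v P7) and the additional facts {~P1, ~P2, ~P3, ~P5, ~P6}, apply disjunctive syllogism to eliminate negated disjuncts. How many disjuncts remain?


Original disjuncts (7): P1, P2, P3, P4, P5, P6, P7
Negated (eliminate): ~P1, ~P2, ~P3, ~P5, ~P6
Remaining disjuncts: P4, P7
Count = 7 - 5 = 2

2


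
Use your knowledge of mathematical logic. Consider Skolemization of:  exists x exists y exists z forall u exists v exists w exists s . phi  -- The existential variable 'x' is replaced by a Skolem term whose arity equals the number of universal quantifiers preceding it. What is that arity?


Quantifier prefix: exists x exists y exists z forall u exists v exists w exists s
'x' is existentially quantified at position 1.
No universal quantifiers precede it.
Skolem function arity = 0 (a Skolem constant)

0


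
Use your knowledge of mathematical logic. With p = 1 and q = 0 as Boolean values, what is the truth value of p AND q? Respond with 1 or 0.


p = 1, q = 0
Operation: p AND q
Evaluate: 1 AND 0 = 0

0


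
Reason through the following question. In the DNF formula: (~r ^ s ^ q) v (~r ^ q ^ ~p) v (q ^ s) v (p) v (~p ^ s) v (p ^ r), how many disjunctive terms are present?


A DNF formula is a disjunction of terms (conjunctions).
Terms are separated by v.
Counting the disjuncts: 6 terms.

6


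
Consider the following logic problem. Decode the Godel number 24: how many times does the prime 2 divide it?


Factorize 24 by dividing by 2 repeatedly.
Division steps: 2 divides 24 exactly 3 time(s).
Exponent of 2 = 3

3


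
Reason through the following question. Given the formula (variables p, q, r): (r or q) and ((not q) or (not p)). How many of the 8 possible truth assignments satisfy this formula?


Evaluate all 8 assignments for p, q, r:
p=0, q=0, r=0: 0
p=0, q=0, r=1: 1
p=0, q=1, r=0: 1
p=0, q=1, r=1: 1
p=1, q=0, r=0: 0
p=1, q=0, r=1: 1
p=1, q=1, r=0: 0
p=1, q=1, r=1: 0
Satisfying count = 4

4


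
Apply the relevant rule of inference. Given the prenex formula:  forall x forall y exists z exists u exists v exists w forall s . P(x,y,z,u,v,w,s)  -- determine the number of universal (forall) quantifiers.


Quantifier prefix: forall x forall y exists z exists u exists v exists w forall s
Mark each quantifier type:
  U U E E E E U
Universal count = 3, Existential count = 4
Asked for universal (forall) quantifiers: 3

3


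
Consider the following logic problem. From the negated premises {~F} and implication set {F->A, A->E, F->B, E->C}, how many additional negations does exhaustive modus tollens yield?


Initial negated facts: {~F}
Apply modus tollens to closure:
  (no implication fires)
Final negated: {~F}
New negations: {(none)}
Count = 0

0


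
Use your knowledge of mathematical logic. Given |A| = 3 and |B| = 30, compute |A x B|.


The Cartesian product A x B contains all ordered pairs (a, b).
|A x B| = |A| * |B| = 3 * 30 = 90

90


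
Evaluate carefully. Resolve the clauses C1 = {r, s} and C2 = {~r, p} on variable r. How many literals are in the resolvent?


Remove r from C1 and ~r from C2.
C1 remainder: {s}
C2 remainder: {p}
Union (resolvent): {p, s}
Resolvent has 2 literal(s).

2


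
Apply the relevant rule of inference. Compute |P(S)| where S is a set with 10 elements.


The power set of a set with n elements has 2^n elements.
|P(S)| = 2^10 = 1024

1024


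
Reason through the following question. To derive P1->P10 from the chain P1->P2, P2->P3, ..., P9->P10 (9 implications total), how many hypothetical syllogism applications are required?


With 9 implications in a chain connecting 10 propositions:
P1->P2, P2->P3, ..., P9->P10
Steps needed = (number of implications) - 1 = 9 - 1 = 8

8


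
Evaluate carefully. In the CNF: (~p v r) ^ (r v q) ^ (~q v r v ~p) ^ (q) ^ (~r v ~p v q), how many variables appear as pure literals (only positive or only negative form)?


Check each variable for pure literal status:
p: pure negative
q: mixed (not pure)
r: mixed (not pure)
Pure literal count = 1

1


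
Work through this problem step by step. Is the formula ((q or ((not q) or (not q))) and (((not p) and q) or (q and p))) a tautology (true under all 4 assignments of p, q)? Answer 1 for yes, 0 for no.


Check all 4 assignments:
p=0, q=0: 0
p=0, q=1: 1
p=1, q=0: 0
p=1, q=1: 1
Satisfying count = 2/4.
Tautology iff count = 4: no.

0


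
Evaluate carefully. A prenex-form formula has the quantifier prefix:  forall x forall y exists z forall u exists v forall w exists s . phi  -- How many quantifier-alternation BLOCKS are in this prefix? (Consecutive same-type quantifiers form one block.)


Quantifier-type sequence: A A E A E A E  (A=forall, E=exists)
Group into maximal same-type runs:
  Ax2 | Ex1 | Ax1 | Ex1 | Ax1 | Ex1
Number of blocks = 6

6


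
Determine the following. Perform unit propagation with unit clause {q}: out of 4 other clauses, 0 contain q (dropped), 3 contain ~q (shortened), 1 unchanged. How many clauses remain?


Satisfied (removed): 0
Shortened (remain): 3
Unchanged (remain): 1
Remaining = 3 + 1 = 4

4


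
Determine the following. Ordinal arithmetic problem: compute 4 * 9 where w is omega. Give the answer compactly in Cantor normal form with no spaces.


Compute 4 * 9.
Ordinal * is associative and left-distributive over +, but NOT commutative; for finite n>1, n*w = w but w*n stays w*n.
Both finite; ordinal * agrees with natural *: 4 * 9 = 36.
Result = 36

36


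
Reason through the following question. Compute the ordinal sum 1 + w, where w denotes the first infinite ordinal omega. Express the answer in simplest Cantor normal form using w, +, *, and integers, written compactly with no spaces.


Compute 1 + w.
Ordinal + is associative but NOT commutative; for finite n>0, n + w = w but w + n stays w+n.
Any finite left addend is absorbed by w on the right: 1 + w = w.
Result = w

w


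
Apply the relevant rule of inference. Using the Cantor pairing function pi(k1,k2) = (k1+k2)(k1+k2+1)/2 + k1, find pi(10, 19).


k1 + k2 = 29
(k1+k2)(k1+k2+1)/2 = 29 * 30 / 2 = 435
pi = 435 + 10 = 445

445


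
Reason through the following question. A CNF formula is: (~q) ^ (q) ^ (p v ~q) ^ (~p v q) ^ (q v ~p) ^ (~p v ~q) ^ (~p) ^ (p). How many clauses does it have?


A CNF formula is a conjunction of clauses.
Clauses are separated by ^.
Counting the conjuncts: 8 clauses.

8


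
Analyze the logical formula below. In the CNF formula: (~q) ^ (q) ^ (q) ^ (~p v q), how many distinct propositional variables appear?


Identify each variable that appears in the formula.
Variables found: p, q
Count = 2

2


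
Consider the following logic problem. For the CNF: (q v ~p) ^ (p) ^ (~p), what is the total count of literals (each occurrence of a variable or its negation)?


Counting literals in each clause:
Clause 1: 2 literal(s)
Clause 2: 1 literal(s)
Clause 3: 1 literal(s)
Total = 4

4


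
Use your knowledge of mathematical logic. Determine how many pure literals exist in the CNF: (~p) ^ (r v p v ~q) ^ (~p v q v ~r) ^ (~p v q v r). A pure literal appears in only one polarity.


Check each variable for pure literal status:
p: mixed (not pure)
q: mixed (not pure)
r: mixed (not pure)
Pure literal count = 0

0


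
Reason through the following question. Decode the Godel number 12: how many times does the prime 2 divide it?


Factorize 12 by dividing by 2 repeatedly.
Division steps: 2 divides 12 exactly 2 time(s).
Exponent of 2 = 2

2


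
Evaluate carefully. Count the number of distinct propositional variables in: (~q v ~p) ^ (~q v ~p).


Identify each variable that appears in the formula.
Variables found: p, q
Count = 2

2


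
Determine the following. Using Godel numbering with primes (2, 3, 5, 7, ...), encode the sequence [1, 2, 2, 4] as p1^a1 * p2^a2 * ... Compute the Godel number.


Encode each element as an exponent of the corresponding prime:
  2^1 = 2
  3^2 = 9
  5^2 = 25
  7^4 = 2401
Product = 2 * 9 * 25 * 2401 = 1080450

1080450


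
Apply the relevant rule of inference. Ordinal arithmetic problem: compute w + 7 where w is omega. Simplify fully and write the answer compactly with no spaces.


Compute w + 7.
Ordinal + is associative but NOT commutative; for finite n>0, n + w = w but w + n stays w+n.
w + 7 is already in normal form (a successor ordinal beyond w).
Result = w+7

w+7


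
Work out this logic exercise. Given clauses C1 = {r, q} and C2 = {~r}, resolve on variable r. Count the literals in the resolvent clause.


Remove r from C1 and ~r from C2.
C1 remainder: {q}
C2 remainder: {}
Union (resolvent): {q}
Resolvent has 1 literal(s).

1


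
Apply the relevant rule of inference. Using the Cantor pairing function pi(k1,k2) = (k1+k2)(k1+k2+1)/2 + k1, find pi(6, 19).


k1 + k2 = 25
(k1+k2)(k1+k2+1)/2 = 25 * 26 / 2 = 325
pi = 325 + 6 = 331

331


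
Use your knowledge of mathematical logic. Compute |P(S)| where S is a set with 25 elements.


The power set of a set with n elements has 2^n elements.
|P(S)| = 2^25 = 33554432

33554432


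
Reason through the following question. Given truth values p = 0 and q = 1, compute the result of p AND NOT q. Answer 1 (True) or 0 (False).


p = 0, q = 1
Operation: p AND NOT q
Evaluate: 0 AND NOT 1 = 0

0


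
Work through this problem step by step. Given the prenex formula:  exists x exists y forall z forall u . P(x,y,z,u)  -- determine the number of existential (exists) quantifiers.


Quantifier prefix: exists x exists y forall z forall u
Mark each quantifier type:
  E E U U
Universal count = 2, Existential count = 2
Asked for existential (exists) quantifiers: 2

2


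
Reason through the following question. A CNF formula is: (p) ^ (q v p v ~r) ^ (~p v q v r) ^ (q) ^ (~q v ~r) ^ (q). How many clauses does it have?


A CNF formula is a conjunction of clauses.
Clauses are separated by ^.
Counting the conjuncts: 6 clauses.

6


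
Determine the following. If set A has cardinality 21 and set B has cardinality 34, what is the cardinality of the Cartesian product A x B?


The Cartesian product A x B contains all ordered pairs (a, b).
|A x B| = |A| * |B| = 21 * 34 = 714

714


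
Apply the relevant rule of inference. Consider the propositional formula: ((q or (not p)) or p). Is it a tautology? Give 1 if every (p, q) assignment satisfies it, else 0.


Check all 4 assignments:
p=0, q=0: 1
p=0, q=1: 1
p=1, q=0: 1
p=1, q=1: 1
Satisfying count = 4/4.
Tautology iff count = 4: yes.

1


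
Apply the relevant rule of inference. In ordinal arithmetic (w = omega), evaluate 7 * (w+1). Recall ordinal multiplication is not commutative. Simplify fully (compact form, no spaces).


Compute 7 * (w+1).
Ordinal * is associative and left-distributive over +, but NOT commutative; for finite n>1, n*w = w but w*n stays w*n.
By left-distributivity: 7 * (w+1) = 7*w + 7*1 = w + 7 = w+7.
Result = w+7

w+7


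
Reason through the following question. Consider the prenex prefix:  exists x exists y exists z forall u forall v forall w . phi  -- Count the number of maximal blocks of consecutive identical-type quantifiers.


Quantifier-type sequence: E E E A A A  (A=forall, E=exists)
Group into maximal same-type runs:
  Ex3 | Ax3
Number of blocks = 2

2


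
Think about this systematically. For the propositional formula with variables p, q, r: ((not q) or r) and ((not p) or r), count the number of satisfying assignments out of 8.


Evaluate all 8 assignments for p, q, r:
p=0, q=0, r=0: 1
p=0, q=0, r=1: 1
p=0, q=1, r=0: 0
p=0, q=1, r=1: 1
p=1, q=0, r=0: 0
p=1, q=0, r=1: 1
p=1, q=1, r=0: 0
p=1, q=1, r=1: 1
Satisfying count = 5

5


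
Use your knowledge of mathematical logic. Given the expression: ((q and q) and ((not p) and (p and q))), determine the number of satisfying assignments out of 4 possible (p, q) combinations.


Check all 4 assignments:
p=0, q=0: 0
p=0, q=1: 0
p=1, q=0: 0
p=1, q=1: 0
Count of True = 0

0


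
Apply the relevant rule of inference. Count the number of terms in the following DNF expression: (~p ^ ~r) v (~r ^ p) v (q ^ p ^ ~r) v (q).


A DNF formula is a disjunction of terms (conjunctions).
Terms are separated by v.
Counting the disjuncts: 4 terms.

4


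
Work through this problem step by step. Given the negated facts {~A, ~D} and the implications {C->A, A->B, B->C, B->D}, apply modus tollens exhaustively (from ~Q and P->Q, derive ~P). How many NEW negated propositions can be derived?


Initial negated facts: {~A, ~D}
Apply modus tollens to closure:
  ~A and C->A  =>  ~C
  ~C and B->C  =>  ~B
Final negated: {~A, ~B, ~C, ~D}
New negations: {~B, ~C}
Count = 2

2


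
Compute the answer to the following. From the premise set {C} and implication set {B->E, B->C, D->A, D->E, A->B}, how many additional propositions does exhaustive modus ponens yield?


Initial facts: {C}
Apply modus ponens to closure:
  (no implication fires)
Final known: {C}
New propositions: {(none)}
Count = 0

0


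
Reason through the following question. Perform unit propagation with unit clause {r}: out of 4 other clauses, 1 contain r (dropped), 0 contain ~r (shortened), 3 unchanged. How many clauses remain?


Satisfied (removed): 1
Shortened (remain): 0
Unchanged (remain): 3
Remaining = 0 + 3 = 3

3


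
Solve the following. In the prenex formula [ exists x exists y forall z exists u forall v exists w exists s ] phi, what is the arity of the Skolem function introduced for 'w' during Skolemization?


Quantifier prefix: exists x exists y forall z exists u forall v exists w exists s
'w' is existentially quantified at position 6.
Universal variables preceding it: z, v
Skolem function arity = 2

2


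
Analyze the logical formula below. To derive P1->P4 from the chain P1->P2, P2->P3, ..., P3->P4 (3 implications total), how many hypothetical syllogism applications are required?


With 3 implications in a chain connecting 4 propositions:
P1->P2, P2->P3, ..., P3->P4
Steps needed = (number of implications) - 1 = 3 - 1 = 2

2


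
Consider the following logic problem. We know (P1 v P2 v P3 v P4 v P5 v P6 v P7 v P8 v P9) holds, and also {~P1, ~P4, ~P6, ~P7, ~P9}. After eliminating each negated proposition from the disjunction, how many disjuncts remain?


Original disjuncts (9): P1, P2, P3, P4, P5, P6, P7, P8, P9
Negated (eliminate): ~P1, ~P4, ~P6, ~P7, ~P9
Remaining disjuncts: P2, P3, P5, P8
Count = 9 - 5 = 4

4


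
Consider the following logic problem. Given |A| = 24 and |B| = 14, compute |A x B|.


The Cartesian product A x B contains all ordered pairs (a, b).
|A x B| = |A| * |B| = 24 * 14 = 336

336


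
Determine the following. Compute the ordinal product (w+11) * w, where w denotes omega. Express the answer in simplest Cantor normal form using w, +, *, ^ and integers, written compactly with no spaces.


Compute (w+11) * w.
Ordinal * is associative and left-distributive over +, but NOT commutative; for finite n>1, n*w = w but w*n stays w*n.
(w+11) * w = sup{(w+11)*k : k<w} = sup{w*k+11} = w^2 (the +11 tail is absorbed in the limit).
Result = w^2

w^2


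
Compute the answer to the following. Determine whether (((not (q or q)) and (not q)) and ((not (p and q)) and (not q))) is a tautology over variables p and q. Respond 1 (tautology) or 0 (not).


Check all 4 assignments:
p=0, q=0: 1
p=0, q=1: 0
p=1, q=0: 1
p=1, q=1: 0
Satisfying count = 2/4.
Tautology iff count = 4: no.

0


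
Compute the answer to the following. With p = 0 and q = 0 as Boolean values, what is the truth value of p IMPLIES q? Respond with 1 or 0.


p = 0, q = 0
Operation: p IMPLIES q
Evaluate: 0 IMPLIES 0 = 1

1


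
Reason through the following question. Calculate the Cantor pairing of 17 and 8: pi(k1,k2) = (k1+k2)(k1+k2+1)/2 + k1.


k1 + k2 = 25
(k1+k2)(k1+k2+1)/2 = 25 * 26 / 2 = 325
pi = 325 + 17 = 342

342


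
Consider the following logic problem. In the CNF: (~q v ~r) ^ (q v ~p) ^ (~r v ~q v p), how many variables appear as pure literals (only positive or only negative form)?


Check each variable for pure literal status:
p: mixed (not pure)
q: mixed (not pure)
r: pure negative
Pure literal count = 1

1


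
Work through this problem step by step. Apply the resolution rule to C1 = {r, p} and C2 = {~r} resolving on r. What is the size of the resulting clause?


Remove r from C1 and ~r from C2.
C1 remainder: {p}
C2 remainder: {}
Union (resolvent): {p}
Resolvent has 1 literal(s).

1


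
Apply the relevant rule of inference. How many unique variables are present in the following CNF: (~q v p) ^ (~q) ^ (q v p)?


Identify each variable that appears in the formula.
Variables found: p, q
Count = 2

2


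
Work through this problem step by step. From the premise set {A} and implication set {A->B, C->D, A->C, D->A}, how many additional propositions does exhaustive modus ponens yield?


Initial facts: {A}
Apply modus ponens to closure:
  A and A->B  =>  B
  A and A->C  =>  C
  C and C->D  =>  D
Final known: {A, B, C, D}
New propositions: {B, C, D}
Count = 3

3


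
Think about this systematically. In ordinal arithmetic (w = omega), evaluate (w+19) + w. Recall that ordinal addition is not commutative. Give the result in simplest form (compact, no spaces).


Compute (w+19) + w.
Ordinal + is associative but NOT commutative; for finite n>0, n + w = w but w + n stays w+n.
(w+19) + w = w + (19+w) = w + w = w*2 (the finite tail 19 is absorbed by the right w).
Result = w*2

w*2


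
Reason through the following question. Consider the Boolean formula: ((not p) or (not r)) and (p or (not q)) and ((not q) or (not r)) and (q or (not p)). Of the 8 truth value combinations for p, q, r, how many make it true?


Evaluate all 8 assignments for p, q, r:
p=0, q=0, r=0: 1
p=0, q=0, r=1: 1
p=0, q=1, r=0: 0
p=0, q=1, r=1: 0
p=1, q=0, r=0: 0
p=1, q=0, r=1: 0
p=1, q=1, r=0: 1
p=1, q=1, r=1: 0
Satisfying count = 3

3


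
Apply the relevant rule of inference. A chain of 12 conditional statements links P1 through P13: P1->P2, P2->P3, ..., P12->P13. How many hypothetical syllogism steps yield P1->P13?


With 12 implications in a chain connecting 13 propositions:
P1->P2, P2->P3, ..., P12->P13
Steps needed = (number of implications) - 1 = 12 - 1 = 11

11


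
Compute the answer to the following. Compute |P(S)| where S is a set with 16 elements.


The power set of a set with n elements has 2^n elements.
|P(S)| = 2^16 = 65536

65536


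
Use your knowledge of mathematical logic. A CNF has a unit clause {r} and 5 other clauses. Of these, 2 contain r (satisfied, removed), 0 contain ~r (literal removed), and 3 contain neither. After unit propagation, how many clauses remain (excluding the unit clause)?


Satisfied (removed): 2
Shortened (remain): 0
Unchanged (remain): 3
Remaining = 0 + 3 = 3

3


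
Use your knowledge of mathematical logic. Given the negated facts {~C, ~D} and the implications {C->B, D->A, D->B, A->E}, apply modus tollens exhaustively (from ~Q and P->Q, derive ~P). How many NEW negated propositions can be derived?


Initial negated facts: {~C, ~D}
Apply modus tollens to closure:
  (no implication fires)
Final negated: {~C, ~D}
New negations: {(none)}
Count = 0

0


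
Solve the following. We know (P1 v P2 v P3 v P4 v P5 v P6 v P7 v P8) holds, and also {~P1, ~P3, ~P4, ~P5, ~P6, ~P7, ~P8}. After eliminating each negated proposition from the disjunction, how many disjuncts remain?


Original disjuncts (8): P1, P2, P3, P4, P5, P6, P7, P8
Negated (eliminate): ~P1, ~P3, ~P4, ~P5, ~P6, ~P7, ~P8
Remaining disjuncts: P2
Count = 8 - 7 = 1

1


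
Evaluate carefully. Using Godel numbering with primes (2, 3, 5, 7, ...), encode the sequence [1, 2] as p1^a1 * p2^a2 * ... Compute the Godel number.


Encode each element as an exponent of the corresponding prime:
  2^1 = 2
  3^2 = 9
Product = 2 * 9 = 18

18


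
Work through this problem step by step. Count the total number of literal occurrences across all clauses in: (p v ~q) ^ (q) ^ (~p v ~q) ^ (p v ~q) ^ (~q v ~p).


Counting literals in each clause:
Clause 1: 2 literal(s)
Clause 2: 1 literal(s)
Clause 3: 2 literal(s)
Clause 4: 2 literal(s)
Clause 5: 2 literal(s)
Total = 9

9


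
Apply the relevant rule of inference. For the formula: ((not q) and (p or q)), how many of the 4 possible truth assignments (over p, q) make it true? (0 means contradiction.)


Check all 4 assignments:
p=0, q=0: 0
p=0, q=1: 0
p=1, q=0: 1
p=1, q=1: 0
Count of True = 1

1


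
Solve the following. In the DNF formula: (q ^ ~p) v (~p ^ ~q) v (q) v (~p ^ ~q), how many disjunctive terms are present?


A DNF formula is a disjunction of terms (conjunctions).
Terms are separated by v.
Counting the disjuncts: 4 terms.

4


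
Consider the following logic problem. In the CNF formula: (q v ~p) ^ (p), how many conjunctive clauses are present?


A CNF formula is a conjunction of clauses.
Clauses are separated by ^.
Counting the conjuncts: 2 clauses.

2


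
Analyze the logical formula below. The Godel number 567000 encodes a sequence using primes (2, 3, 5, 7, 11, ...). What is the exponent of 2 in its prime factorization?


Factorize 567000 by dividing by 2 repeatedly.
Division steps: 2 divides 567000 exactly 3 time(s).
Exponent of 2 = 3

3


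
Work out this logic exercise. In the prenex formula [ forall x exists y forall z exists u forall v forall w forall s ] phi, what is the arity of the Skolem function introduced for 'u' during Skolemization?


Quantifier prefix: forall x exists y forall z exists u forall v forall w forall s
'u' is existentially quantified at position 4.
Universal variables preceding it: x, z
Skolem function arity = 2

2


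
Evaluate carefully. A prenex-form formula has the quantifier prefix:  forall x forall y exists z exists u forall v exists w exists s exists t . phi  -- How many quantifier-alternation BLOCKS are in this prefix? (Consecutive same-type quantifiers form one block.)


Quantifier-type sequence: A A E E A E E E  (A=forall, E=exists)
Group into maximal same-type runs:
  Ax2 | Ex2 | Ax1 | Ex3
Number of blocks = 4

4


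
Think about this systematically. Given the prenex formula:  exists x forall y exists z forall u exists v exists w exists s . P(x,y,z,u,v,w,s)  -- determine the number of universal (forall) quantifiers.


Quantifier prefix: exists x forall y exists z forall u exists v exists w exists s
Mark each quantifier type:
  E U E U E E E
Universal count = 2, Existential count = 5
Asked for universal (forall) quantifiers: 2

2


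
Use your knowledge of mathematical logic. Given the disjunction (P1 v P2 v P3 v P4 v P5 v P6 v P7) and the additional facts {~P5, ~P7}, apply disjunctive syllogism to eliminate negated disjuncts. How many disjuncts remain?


Original disjuncts (7): P1, P2, P3, P4, P5, P6, P7
Negated (eliminate): ~P5, ~P7
Remaining disjuncts: P1, P2, P3, P4, P6
Count = 7 - 2 = 5

5


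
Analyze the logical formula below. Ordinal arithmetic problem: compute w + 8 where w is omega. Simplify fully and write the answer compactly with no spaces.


Compute w + 8.
Ordinal + is associative but NOT commutative; for finite n>0, n + w = w but w + n stays w+n.
w + 8 is already in normal form (a successor ordinal beyond w).
Result = w+8

w+8


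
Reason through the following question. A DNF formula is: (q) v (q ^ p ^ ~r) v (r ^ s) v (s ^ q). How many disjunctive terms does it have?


A DNF formula is a disjunction of terms (conjunctions).
Terms are separated by v.
Counting the disjuncts: 4 terms.

4


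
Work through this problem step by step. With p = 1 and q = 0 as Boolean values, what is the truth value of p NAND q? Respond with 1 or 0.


p = 1, q = 0
Operation: p NAND q
Evaluate: 1 NAND 0 = 1

1


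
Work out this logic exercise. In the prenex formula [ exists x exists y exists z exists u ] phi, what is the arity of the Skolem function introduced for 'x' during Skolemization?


Quantifier prefix: exists x exists y exists z exists u
'x' is existentially quantified at position 1.
No universal quantifiers precede it.
Skolem function arity = 0 (a Skolem constant)

0


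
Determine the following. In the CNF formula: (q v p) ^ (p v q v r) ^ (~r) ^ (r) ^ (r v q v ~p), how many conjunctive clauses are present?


A CNF formula is a conjunction of clauses.
Clauses are separated by ^.
Counting the conjuncts: 5 clauses.

5


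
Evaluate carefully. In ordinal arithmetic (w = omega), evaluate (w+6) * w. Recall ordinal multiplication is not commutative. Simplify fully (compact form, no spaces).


Compute (w+6) * w.
Ordinal * is associative and left-distributive over +, but NOT commutative; for finite n>1, n*w = w but w*n stays w*n.
(w+6) * w = sup{(w+6)*k : k<w} = sup{w*k+6} = w^2 (the +6 tail is absorbed in the limit).
Result = w^2

w^2


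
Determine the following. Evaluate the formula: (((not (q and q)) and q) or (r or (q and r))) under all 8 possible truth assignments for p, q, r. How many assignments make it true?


Check all 8 assignments:
p=0, q=0, r=0: 0
p=0, q=0, r=1: 1
p=0, q=1, r=0: 0
p=0, q=1, r=1: 1
p=1, q=0, r=0: 0
p=1, q=0, r=1: 1
p=1, q=1, r=0: 0
p=1, q=1, r=1: 1
Count of True = 4

4


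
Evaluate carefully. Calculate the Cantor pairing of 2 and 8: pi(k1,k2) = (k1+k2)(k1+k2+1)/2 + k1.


k1 + k2 = 10
(k1+k2)(k1+k2+1)/2 = 10 * 11 / 2 = 55
pi = 55 + 2 = 57

57


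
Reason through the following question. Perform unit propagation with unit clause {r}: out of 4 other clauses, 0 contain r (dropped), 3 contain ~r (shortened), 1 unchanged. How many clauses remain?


Satisfied (removed): 0
Shortened (remain): 3
Unchanged (remain): 1
Remaining = 3 + 1 = 4

4


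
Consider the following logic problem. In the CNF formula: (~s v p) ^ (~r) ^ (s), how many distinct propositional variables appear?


Identify each variable that appears in the formula.
Variables found: p, r, s
Count = 3

3


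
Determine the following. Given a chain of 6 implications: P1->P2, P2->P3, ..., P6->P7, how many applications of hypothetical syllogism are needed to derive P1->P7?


With 6 implications in a chain connecting 7 propositions:
P1->P2, P2->P3, ..., P6->P7
Steps needed = (number of implications) - 1 = 6 - 1 = 5

5


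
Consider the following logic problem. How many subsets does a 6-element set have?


The power set of a set with n elements has 2^n elements.
|P(S)| = 2^6 = 64

64


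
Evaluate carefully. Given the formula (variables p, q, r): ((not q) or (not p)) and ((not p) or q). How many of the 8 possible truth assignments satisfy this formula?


Evaluate all 8 assignments for p, q, r:
p=0, q=0, r=0: 1
p=0, q=0, r=1: 1
p=0, q=1, r=0: 1
p=0, q=1, r=1: 1
p=1, q=0, r=0: 0
p=1, q=0, r=1: 0
p=1, q=1, r=0: 0
p=1, q=1, r=1: 0
Satisfying count = 4

4


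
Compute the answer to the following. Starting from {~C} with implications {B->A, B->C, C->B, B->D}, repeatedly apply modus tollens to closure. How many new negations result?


Initial negated facts: {~C}
Apply modus tollens to closure:
  ~C and B->C  =>  ~B
Final negated: {~B, ~C}
New negations: {~B}
Count = 1

1


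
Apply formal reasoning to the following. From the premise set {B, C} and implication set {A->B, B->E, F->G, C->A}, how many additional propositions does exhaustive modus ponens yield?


Initial facts: {B, C}
Apply modus ponens to closure:
  B and B->E  =>  E
  C and C->A  =>  A
Final known: {A, B, C, E}
New propositions: {A, E}
Count = 2

2


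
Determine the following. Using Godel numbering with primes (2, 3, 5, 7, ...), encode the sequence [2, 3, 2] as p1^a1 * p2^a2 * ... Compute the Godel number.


Encode each element as an exponent of the corresponding prime:
  2^2 = 4
  3^3 = 27
  5^2 = 25
Product = 4 * 27 * 25 = 2700

2700


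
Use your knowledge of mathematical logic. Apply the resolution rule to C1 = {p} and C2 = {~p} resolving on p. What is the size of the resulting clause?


Remove p from C1 and ~p from C2.
C1 remainder: {}
C2 remainder: {}
Union (resolvent): {} (empty clause)
Resolvent has 0 literal(s).

0


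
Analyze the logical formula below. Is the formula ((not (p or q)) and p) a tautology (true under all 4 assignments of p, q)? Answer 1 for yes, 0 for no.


Check all 4 assignments:
p=0, q=0: 0
p=0, q=1: 0
p=1, q=0: 0
p=1, q=1: 0
Satisfying count = 0/4.
Tautology iff count = 4: no.

0


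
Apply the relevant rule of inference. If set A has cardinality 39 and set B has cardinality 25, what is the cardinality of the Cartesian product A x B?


The Cartesian product A x B contains all ordered pairs (a, b).
|A x B| = |A| * |B| = 39 * 25 = 975

975


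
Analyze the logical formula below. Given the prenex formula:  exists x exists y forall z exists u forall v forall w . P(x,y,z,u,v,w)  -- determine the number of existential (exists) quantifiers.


Quantifier prefix: exists x exists y forall z exists u forall v forall w
Mark each quantifier type:
  E E U E U U
Universal count = 3, Existential count = 3
Asked for existential (exists) quantifiers: 3

3


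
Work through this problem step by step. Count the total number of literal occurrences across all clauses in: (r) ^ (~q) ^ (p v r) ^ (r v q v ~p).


Counting literals in each clause:
Clause 1: 1 literal(s)
Clause 2: 1 literal(s)
Clause 3: 2 literal(s)
Clause 4: 3 literal(s)
Total = 7

7


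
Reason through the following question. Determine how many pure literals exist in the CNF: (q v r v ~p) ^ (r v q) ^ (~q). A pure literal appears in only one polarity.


Check each variable for pure literal status:
p: pure negative
q: mixed (not pure)
r: pure positive
Pure literal count = 2

2
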